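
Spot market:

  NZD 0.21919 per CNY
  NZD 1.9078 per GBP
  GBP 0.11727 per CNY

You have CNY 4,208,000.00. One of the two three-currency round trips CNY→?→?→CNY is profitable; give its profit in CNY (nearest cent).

Profit: CNY 87,114.68

Profitable loop is CNY → GBP → NZD → CNY:
CNY 4,208,000.00 × 0.11727 = GBP 493,472.16
GBP 493,472.16 × 1.9078 = NZD 941,446.19
NZD 941,446.19 ÷ 0.21919 = CNY 4,295,114.68
Profit = CNY 4,295,114.68 − CNY 4,208,000.00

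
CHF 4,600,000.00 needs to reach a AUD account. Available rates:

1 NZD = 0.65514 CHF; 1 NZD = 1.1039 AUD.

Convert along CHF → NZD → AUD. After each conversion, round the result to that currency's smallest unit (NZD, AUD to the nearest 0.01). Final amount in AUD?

AUD 7,750,923.47

CHF 4,600,000.00 ÷ 0.65514 = NZD 7,021,400.01
NZD 7,021,400.01 × 1.1039 = AUD 7,750,923.47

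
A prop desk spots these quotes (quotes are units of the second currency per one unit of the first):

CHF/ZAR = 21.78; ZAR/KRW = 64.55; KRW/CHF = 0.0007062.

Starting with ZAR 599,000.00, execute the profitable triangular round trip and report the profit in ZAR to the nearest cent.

Profitable loop is ZAR → CHF → KRW → ZAR:
ZAR 599,000.00 ÷ 21.78 = CHF 27,502.30
CHF 27,502.30 ÷ 0.0007062 = KRW 38,944,061
KRW 38,944,061 ÷ 64.55 = ZAR 603,316.20
Profit = ZAR 603,316.20 − ZAR 599,000.00

Profit: ZAR 4,316.20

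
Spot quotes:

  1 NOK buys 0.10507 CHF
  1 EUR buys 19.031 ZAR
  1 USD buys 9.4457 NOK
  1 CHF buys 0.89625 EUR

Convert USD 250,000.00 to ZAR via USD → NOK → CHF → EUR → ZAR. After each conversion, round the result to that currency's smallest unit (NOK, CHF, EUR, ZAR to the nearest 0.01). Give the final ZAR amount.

ZAR 4,231,980.56

USD 250,000.00 × 9.4457 = NOK 2,361,425.00
NOK 2,361,425.00 × 0.10507 = CHF 248,114.92
CHF 248,114.92 × 0.89625 = EUR 222,373.00
EUR 222,373.00 × 19.031 = ZAR 4,231,980.56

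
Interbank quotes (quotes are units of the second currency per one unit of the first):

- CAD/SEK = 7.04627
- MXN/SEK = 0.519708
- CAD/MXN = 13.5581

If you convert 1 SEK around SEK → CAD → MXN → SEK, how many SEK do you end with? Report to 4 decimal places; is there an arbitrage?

Around SEK → CAD → MXN → SEK: 1 ÷ 7.04627 × 13.5581 × 0.519708 = 0.999998
Product ≈ 1 (deviation 0.000%, within rounding noise).

1.0000 (no arbitrage)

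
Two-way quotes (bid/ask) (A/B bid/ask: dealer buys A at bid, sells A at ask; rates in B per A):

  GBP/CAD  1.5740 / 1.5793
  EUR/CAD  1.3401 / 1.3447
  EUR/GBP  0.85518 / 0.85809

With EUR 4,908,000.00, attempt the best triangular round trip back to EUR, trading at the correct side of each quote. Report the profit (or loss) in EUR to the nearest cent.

Best loop EUR → GBP → CAD → EUR:
EUR 4,908,000.00 × 0.85518 (sell EUR at bid) = GBP 4,197,223.44
GBP 4,197,223.44 × 1.5740 (sell GBP at bid) = CAD 6,606,429.69
CAD 6,606,429.69 ÷ 1.3447 (buy EUR at ask) = EUR 4,912,939.46

Net profit: EUR 4,939.46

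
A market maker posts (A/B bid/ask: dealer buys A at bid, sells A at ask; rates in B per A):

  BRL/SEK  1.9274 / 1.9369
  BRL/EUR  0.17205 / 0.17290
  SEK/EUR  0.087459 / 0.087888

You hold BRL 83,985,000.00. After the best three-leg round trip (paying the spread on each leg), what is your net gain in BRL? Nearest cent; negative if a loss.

Best loop BRL → EUR → SEK → BRL:
BRL 83,985,000.00 × 0.17205 (sell BRL at bid) = EUR 14,449,619.25
EUR 14,449,619.25 ÷ 0.087888 (buy SEK at ask) = SEK 164,409,467.16
SEK 164,409,467.16 ÷ 1.9369 (buy BRL at ask) = BRL 84,882,785.46

Net profit: BRL 897,785.46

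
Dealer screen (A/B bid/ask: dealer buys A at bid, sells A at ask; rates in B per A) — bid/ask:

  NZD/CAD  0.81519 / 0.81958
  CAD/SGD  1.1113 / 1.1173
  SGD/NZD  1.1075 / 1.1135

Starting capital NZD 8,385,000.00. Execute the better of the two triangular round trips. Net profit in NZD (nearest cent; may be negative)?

Best loop NZD → CAD → SGD → NZD:
NZD 8,385,000.00 × 0.81519 (sell NZD at bid) = CAD 6,835,368.15
CAD 6,835,368.15 × 1.1113 (sell CAD at bid) = SGD 7,596,144.63
SGD 7,596,144.63 × 1.1075 (sell SGD at bid) = NZD 8,412,730.17

Net profit: NZD 27,730.17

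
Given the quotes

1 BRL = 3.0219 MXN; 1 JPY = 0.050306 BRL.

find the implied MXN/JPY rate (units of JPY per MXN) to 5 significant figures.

1 MXN ÷ 3.0219 = 0.330918 BRL
0.330918 BRL ÷ 0.050306 = 6.57809 JPY

MXN/JPY = 6.5781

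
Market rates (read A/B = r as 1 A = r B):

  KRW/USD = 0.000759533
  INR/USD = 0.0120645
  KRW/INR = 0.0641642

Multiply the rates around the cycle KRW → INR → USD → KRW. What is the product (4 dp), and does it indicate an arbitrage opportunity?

Around KRW → INR → USD → KRW: 1 × 0.0641642 × 0.0120645 ÷ 0.000759533 = 1.019191
Product > 1; profitable direction is KRW → INR → USD → KRW.

1.0192 (arbitrage exists)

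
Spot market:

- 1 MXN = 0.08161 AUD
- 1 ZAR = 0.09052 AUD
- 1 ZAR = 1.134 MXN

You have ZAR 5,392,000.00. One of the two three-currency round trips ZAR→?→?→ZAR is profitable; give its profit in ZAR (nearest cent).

Profitable loop is ZAR → MXN → AUD → ZAR:
ZAR 5,392,000.00 × 1.134 = MXN 6,114,528.00
MXN 6,114,528.00 × 0.08161 = AUD 499,006.63
AUD 499,006.63 ÷ 0.09052 = ZAR 5,512,667.15
Profit = ZAR 5,512,667.15 − ZAR 5,392,000.00

Profit: ZAR 120,667.15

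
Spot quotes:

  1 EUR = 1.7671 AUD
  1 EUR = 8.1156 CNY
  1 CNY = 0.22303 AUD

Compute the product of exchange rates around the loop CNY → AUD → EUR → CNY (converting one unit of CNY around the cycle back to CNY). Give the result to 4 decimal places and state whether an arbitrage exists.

1.0243 (arbitrage exists)

Around CNY → AUD → EUR → CNY: 1 × 0.22303 ÷ 1.7671 × 8.1156 = 1.024290
Product > 1; profitable direction is CNY → AUD → EUR → CNY.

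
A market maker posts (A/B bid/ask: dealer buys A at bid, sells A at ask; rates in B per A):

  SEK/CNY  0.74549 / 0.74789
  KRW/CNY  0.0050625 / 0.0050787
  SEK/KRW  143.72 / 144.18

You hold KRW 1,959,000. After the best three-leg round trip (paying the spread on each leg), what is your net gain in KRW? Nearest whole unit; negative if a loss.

Best loop KRW → SEK → CNY → KRW:
KRW 1,959,000 ÷ 144.18 (buy SEK at ask) = SEK 13,587.18
SEK 13,587.18 × 0.74549 (sell SEK at bid) = CNY 10,129.11
CNY 10,129.11 ÷ 0.0050787 (buy KRW at ask) = KRW 1,994,429

Net profit: KRW 35,429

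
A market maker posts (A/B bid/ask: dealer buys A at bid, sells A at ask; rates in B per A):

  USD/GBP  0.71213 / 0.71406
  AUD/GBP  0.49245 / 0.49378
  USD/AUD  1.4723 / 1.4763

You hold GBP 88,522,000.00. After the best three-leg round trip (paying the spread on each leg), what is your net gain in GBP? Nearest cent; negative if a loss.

Net profit: GBP 1,360,463.24

Best loop GBP → USD → AUD → GBP:
GBP 88,522,000.00 ÷ 0.71406 (buy USD at ask) = USD 123,969,974.51
USD 123,969,974.51 × 1.4723 (sell USD at bid) = AUD 182,520,993.47
AUD 182,520,993.47 × 0.49245 (sell AUD at bid) = GBP 89,882,463.24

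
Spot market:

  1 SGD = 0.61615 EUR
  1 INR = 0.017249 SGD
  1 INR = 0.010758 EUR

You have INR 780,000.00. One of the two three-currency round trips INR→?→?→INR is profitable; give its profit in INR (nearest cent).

Profit: INR 9,542.96

Profitable loop is INR → EUR → SGD → INR:
INR 780,000.00 × 0.010758 = EUR 8,391.24
EUR 8,391.24 ÷ 0.61615 = SGD 13,618.83
SGD 13,618.83 ÷ 0.017249 = INR 789,542.96
Profit = INR 789,542.96 − INR 780,000.00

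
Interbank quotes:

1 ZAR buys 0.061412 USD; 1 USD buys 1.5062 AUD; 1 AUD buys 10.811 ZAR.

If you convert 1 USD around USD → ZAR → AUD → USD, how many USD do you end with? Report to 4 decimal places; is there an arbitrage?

Around USD → ZAR → AUD → USD: 1 ÷ 0.061412 ÷ 10.811 ÷ 1.5062 = 0.999996
Product ≈ 1 (deviation 0.000%, within rounding noise).

1.0000 (no arbitrage)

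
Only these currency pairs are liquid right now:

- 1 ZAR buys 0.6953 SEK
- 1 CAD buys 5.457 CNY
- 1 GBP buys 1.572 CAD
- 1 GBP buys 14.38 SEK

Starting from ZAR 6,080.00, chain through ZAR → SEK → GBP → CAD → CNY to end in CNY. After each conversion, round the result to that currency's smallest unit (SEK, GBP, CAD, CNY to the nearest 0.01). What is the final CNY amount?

ZAR 6,080.00 × 0.6953 = SEK 4,227.42
SEK 4,227.42 ÷ 14.38 = GBP 293.98
GBP 293.98 × 1.572 = CAD 462.14
CAD 462.14 × 5.457 = CNY 2,521.90

CNY 2,521.90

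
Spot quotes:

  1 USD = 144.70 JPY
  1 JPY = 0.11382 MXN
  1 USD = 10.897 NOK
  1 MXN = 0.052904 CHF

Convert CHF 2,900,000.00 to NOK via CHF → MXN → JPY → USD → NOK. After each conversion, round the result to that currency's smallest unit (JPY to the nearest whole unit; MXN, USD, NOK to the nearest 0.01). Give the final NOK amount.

NOK 36,268,477.69

CHF 2,900,000.00 ÷ 0.052904 = MXN 54,816,270.98
MXN 54,816,270.98 ÷ 0.11382 = JPY 481,604,911
JPY 481,604,911 ÷ 144.70 = USD 3,328,299.32
USD 3,328,299.32 × 10.897 = NOK 36,268,477.69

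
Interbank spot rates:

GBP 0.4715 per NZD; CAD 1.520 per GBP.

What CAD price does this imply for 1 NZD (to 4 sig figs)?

NZD/CAD = 0.7167

1 NZD × 0.4715 = 0.4715 GBP
0.4715 GBP × 1.520 = 0.71668 CAD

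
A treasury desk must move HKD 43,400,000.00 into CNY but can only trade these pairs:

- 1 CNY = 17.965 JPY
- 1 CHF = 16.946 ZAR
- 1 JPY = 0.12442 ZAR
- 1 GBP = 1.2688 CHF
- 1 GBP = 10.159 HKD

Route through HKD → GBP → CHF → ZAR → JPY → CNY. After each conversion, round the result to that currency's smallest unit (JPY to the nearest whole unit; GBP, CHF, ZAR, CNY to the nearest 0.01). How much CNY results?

CNY 41,094,312.83

HKD 43,400,000.00 ÷ 10.159 = GBP 4,272,074.02
GBP 4,272,074.02 × 1.2688 = CHF 5,420,407.52
CHF 5,420,407.52 × 16.946 = ZAR 91,854,225.83
ZAR 91,854,225.83 ÷ 0.12442 = JPY 738,259,330
JPY 738,259,330 ÷ 17.965 = CNY 41,094,312.83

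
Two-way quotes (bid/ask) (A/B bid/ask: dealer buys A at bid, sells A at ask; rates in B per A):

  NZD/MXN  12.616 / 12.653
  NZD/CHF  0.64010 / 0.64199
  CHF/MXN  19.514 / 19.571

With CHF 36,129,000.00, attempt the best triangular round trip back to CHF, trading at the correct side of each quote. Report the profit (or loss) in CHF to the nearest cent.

Best loop CHF → NZD → MXN → CHF:
CHF 36,129,000.00 ÷ 0.64199 (buy NZD at ask) = NZD 56,276,577.52
NZD 56,276,577.52 × 12.616 (sell NZD at bid) = MXN 709,985,301.95
MXN 709,985,301.95 ÷ 19.571 (buy CHF at ask) = CHF 36,277,415.66

Net profit: CHF 148,415.66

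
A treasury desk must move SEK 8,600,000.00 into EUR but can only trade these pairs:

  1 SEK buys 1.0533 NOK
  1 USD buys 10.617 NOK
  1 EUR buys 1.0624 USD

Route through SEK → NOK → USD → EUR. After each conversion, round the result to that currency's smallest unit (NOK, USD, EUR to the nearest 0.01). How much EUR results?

EUR 803,083.41

SEK 8,600,000.00 × 1.0533 = NOK 9,058,380.00
NOK 9,058,380.00 ÷ 10.617 = USD 853,195.82
USD 853,195.82 ÷ 1.0624 = EUR 803,083.41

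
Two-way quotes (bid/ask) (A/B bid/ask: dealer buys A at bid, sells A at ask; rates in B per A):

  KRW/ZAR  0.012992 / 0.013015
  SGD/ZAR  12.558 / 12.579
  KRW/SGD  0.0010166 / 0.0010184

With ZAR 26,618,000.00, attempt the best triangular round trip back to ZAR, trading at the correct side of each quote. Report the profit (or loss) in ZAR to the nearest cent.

Best loop ZAR → SGD → KRW → ZAR:
ZAR 26,618,000.00 ÷ 12.579 (buy SGD at ask) = SGD 2,116,066.46
SGD 2,116,066.46 ÷ 0.0010184 (buy KRW at ask) = KRW 2,077,834,309
KRW 2,077,834,309 × 0.012992 (sell KRW at bid) = ZAR 26,995,223.34

Net profit: ZAR 377,223.34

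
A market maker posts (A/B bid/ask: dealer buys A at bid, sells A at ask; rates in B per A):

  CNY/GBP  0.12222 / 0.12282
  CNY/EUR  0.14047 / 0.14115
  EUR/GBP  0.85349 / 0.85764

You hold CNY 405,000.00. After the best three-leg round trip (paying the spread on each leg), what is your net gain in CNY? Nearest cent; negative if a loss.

Net profit: CNY 3,894.62

Best loop CNY → GBP → EUR → CNY:
CNY 405,000.00 × 0.12222 (sell CNY at bid) = GBP 49,499.10
GBP 49,499.10 ÷ 0.85764 (buy EUR at ask) = EUR 57,715.48
EUR 57,715.48 ÷ 0.14115 (buy CNY at ask) = CNY 408,894.62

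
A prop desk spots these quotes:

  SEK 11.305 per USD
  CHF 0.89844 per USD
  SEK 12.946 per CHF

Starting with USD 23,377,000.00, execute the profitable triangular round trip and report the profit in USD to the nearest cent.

Profit: USD 674,540.16

Profitable loop is USD → CHF → SEK → USD:
USD 23,377,000.00 × 0.89844 = CHF 21,002,831.88
CHF 21,002,831.88 × 12.946 = SEK 271,902,661.52
SEK 271,902,661.52 ÷ 11.305 = USD 24,051,540.16
Profit = USD 24,051,540.16 − USD 23,377,000.00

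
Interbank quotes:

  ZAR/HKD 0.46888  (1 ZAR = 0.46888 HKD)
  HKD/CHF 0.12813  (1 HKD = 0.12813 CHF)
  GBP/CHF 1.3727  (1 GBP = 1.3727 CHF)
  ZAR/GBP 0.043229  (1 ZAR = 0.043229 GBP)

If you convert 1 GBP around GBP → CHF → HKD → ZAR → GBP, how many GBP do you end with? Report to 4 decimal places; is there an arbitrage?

0.9877 (arbitrage exists)

Around GBP → CHF → HKD → ZAR → GBP: 1 × 1.3727 ÷ 0.12813 ÷ 0.46888 × 0.043229 = 0.987730
Product < 1; profitable direction is GBP → ZAR → HKD → CHF → GBP.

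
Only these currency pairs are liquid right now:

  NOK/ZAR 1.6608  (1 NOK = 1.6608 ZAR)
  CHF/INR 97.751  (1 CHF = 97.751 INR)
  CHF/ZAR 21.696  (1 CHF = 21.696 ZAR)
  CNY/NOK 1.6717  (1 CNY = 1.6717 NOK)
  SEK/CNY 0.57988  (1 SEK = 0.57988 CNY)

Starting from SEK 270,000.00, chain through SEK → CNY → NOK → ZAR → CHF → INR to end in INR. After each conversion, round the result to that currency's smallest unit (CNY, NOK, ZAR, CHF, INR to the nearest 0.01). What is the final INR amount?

INR 1,958,480.39

SEK 270,000.00 × 0.57988 = CNY 156,567.60
CNY 156,567.60 × 1.6717 = NOK 261,734.06
NOK 261,734.06 × 1.6608 = ZAR 434,687.93
ZAR 434,687.93 ÷ 21.696 = CHF 20,035.40
CHF 20,035.40 × 97.751 = INR 1,958,480.39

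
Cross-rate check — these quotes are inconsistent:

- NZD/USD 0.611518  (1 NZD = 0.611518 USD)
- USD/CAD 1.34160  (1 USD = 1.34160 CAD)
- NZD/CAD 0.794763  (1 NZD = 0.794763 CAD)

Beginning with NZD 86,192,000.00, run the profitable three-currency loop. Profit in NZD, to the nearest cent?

Profitable loop is NZD → USD → CAD → NZD:
NZD 86,192,000.00 × 0.611518 = USD 52,707,959.46
USD 52,707,959.46 × 1.34160 = CAD 70,712,998.41
CAD 70,712,998.41 ÷ 0.794763 = NZD 88,973,692.04
Profit = NZD 88,973,692.04 − NZD 86,192,000.00

Profit: NZD 2,781,692.04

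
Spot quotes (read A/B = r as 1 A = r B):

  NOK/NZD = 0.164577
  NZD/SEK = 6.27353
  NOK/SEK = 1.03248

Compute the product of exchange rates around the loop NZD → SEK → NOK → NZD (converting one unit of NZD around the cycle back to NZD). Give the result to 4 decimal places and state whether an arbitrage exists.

Around NZD → SEK → NOK → NZD: 1 × 6.27353 ÷ 1.03248 × 0.164577 = 0.999999
Product ≈ 1 (deviation 0.000%, within rounding noise).

1.0000 (no arbitrage)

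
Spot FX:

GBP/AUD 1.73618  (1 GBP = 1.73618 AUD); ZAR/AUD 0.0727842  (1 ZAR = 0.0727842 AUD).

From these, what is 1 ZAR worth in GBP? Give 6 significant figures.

ZAR/GBP = 0.0419220

1 ZAR × 0.0727842 = 0.0727842 AUD
0.0727842 AUD ÷ 1.73618 = 0.041922 GBP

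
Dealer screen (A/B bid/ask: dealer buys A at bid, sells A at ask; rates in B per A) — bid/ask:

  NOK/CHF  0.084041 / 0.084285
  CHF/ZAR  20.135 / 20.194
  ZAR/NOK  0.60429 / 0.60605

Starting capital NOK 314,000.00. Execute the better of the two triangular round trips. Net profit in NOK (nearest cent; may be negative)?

Net profit: NOK 7,083.44

Best loop NOK → CHF → ZAR → NOK:
NOK 314,000.00 × 0.084041 (sell NOK at bid) = CHF 26,388.87
CHF 26,388.87 × 20.135 (sell CHF at bid) = ZAR 531,339.98
ZAR 531,339.98 × 0.60429 (sell ZAR at bid) = NOK 321,083.44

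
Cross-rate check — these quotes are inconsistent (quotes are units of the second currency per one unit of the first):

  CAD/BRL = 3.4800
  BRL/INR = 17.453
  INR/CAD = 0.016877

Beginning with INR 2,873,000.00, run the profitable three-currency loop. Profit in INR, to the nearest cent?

Profit: INR 71,965.48

Profitable loop is INR → CAD → BRL → INR:
INR 2,873,000.00 × 0.016877 = CAD 48,487.62
CAD 48,487.62 × 3.4800 = BRL 168,736.92
BRL 168,736.92 × 17.453 = INR 2,944,965.48
Profit = INR 2,944,965.48 − INR 2,873,000.00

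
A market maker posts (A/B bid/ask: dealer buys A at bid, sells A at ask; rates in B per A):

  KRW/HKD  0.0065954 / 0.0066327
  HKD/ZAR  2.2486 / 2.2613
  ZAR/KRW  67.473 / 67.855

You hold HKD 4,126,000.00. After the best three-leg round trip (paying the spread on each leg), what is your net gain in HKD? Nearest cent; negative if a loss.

Best loop HKD → ZAR → KRW → HKD:
HKD 4,126,000.00 × 2.2486 (sell HKD at bid) = ZAR 9,277,723.60
ZAR 9,277,723.60 × 67.473 (sell ZAR at bid) = KRW 625,995,844
KRW 625,995,844 × 0.0065954 (sell KRW at bid) = HKD 4,128,692.99

Net profit: HKD 2,692.99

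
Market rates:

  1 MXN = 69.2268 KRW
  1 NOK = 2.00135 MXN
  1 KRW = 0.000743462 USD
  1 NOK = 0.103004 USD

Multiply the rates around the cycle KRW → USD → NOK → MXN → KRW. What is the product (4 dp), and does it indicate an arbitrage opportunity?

Around KRW → USD → NOK → MXN → KRW: 1 × 0.000743462 ÷ 0.103004 × 2.00135 × 69.2268 = 1.000005
Product ≈ 1 (deviation 0.000%, within rounding noise).

1.0000 (no arbitrage)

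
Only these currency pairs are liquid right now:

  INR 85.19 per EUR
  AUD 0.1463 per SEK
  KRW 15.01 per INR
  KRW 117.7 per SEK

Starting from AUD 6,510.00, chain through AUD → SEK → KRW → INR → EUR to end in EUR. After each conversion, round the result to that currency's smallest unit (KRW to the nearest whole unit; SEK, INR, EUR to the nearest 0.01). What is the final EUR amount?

EUR 4,095.85

AUD 6,510.00 ÷ 0.1463 = SEK 44,497.61
SEK 44,497.61 × 117.7 = KRW 5,237,369
KRW 5,237,369 ÷ 15.01 = INR 348,925.32
INR 348,925.32 ÷ 85.19 = EUR 4,095.85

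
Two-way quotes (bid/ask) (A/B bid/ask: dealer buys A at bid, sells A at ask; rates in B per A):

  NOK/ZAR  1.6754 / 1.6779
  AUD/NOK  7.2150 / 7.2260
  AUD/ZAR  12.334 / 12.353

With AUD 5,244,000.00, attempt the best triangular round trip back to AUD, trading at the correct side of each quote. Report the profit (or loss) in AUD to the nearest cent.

Best loop AUD → ZAR → NOK → AUD:
AUD 5,244,000.00 × 12.334 (sell AUD at bid) = ZAR 64,679,496.00
ZAR 64,679,496.00 ÷ 1.6779 (buy NOK at ask) = NOK 38,547,884.86
NOK 38,547,884.86 ÷ 7.2260 (buy AUD at ask) = AUD 5,334,609.03

Net profit: AUD 90,609.03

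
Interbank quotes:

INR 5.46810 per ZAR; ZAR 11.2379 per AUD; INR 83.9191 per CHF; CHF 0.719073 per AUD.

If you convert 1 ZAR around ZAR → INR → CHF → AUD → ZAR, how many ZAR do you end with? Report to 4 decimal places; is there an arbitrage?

Around ZAR → INR → CHF → AUD → ZAR: 1 × 5.46810 ÷ 83.9191 ÷ 0.719073 × 11.2379 = 1.018328
Product > 1; profitable direction is ZAR → INR → CHF → AUD → ZAR.

1.0183 (arbitrage exists)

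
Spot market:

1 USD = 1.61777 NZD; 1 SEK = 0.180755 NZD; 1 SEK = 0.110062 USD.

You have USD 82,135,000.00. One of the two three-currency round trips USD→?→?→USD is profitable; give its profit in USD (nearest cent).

Profit: USD 1,245,482.32

Profitable loop is USD → SEK → NZD → USD:
USD 82,135,000.00 ÷ 0.110062 = SEK 746,261,198.23
SEK 746,261,198.23 × 0.180755 = NZD 134,890,442.89
NZD 134,890,442.89 ÷ 1.61777 = USD 83,380,482.32
Profit = USD 83,380,482.32 − USD 82,135,000.00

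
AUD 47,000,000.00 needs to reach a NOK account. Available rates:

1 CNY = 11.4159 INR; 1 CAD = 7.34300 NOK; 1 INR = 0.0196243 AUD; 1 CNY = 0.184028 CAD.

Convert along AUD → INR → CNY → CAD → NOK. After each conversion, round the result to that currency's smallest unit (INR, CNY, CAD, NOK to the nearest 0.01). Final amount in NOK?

AUD 47,000,000.00 ÷ 0.0196243 = INR 2,394,989,884.99
INR 2,394,989,884.99 ÷ 11.4159 = CNY 209,794,224.28
CNY 209,794,224.28 × 0.184028 = CAD 38,608,011.51
CAD 38,608,011.51 × 7.34300 = NOK 283,498,628.52

NOK 283,498,628.52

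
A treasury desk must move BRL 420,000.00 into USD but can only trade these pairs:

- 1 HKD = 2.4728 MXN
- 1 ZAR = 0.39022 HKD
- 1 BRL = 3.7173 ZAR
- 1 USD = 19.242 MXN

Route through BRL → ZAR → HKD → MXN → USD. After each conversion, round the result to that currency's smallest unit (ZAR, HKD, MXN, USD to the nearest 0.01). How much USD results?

BRL 420,000.00 × 3.7173 = ZAR 1,561,266.00
ZAR 1,561,266.00 × 0.39022 = HKD 609,237.22
HKD 609,237.22 × 2.4728 = MXN 1,506,521.80
MXN 1,506,521.80 ÷ 19.242 = USD 78,293.41

USD 78,293.41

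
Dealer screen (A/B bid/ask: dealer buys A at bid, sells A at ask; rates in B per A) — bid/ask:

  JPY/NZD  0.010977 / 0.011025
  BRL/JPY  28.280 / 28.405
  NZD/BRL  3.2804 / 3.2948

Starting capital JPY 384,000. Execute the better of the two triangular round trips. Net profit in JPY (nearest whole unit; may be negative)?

Net profit: JPY 7,040

Best loop JPY → NZD → BRL → JPY:
JPY 384,000 × 0.010977 (sell JPY at bid) = NZD 4,215.17
NZD 4,215.17 × 3.2804 (sell NZD at bid) = BRL 13,827.44
BRL 13,827.44 × 28.280 (sell BRL at bid) = JPY 391,040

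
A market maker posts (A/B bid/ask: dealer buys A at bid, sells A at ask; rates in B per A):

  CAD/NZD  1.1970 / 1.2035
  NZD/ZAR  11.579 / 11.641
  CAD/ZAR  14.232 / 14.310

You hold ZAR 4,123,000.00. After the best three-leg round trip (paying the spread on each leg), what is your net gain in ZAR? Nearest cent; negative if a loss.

Best loop ZAR → NZD → CAD → ZAR:
ZAR 4,123,000.00 ÷ 11.641 (buy NZD at ask) = NZD 354,179.19
NZD 354,179.19 ÷ 1.2035 (buy CAD at ask) = CAD 294,290.98
CAD 294,290.98 × 14.232 (sell CAD at bid) = ZAR 4,188,349.22

Net profit: ZAR 65,349.22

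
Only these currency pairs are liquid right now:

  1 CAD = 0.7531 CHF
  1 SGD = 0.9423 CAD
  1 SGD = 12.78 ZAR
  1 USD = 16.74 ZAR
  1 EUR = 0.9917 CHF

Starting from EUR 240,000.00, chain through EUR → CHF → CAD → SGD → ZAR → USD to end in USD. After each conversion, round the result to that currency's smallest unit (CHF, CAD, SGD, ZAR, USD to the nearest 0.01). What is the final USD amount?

EUR 240,000.00 × 0.9917 = CHF 238,008.00
CHF 238,008.00 ÷ 0.7531 = CAD 316,037.71
CAD 316,037.71 ÷ 0.9423 = SGD 335,389.70
SGD 335,389.70 × 12.78 = ZAR 4,286,280.37
ZAR 4,286,280.37 ÷ 16.74 = USD 256,050.20

USD 256,050.20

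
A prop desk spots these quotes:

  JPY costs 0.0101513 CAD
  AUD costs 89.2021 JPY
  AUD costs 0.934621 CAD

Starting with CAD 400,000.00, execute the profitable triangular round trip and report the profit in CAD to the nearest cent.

Profitable loop is CAD → JPY → AUD → CAD:
CAD 400,000.00 ÷ 0.0101513 = JPY 39,403,820
JPY 39,403,820 ÷ 89.2021 = AUD 441,736.46
AUD 441,736.46 × 0.934621 = CAD 412,856.18
Profit = CAD 412,856.18 − CAD 400,000.00

Profit: CAD 12,856.18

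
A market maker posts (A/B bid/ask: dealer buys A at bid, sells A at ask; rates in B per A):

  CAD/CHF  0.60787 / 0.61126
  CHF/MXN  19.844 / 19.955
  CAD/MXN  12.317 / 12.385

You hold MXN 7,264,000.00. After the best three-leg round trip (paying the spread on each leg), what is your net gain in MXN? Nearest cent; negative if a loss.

Net profit: MXN 71,049.82

Best loop MXN → CHF → CAD → MXN:
MXN 7,264,000.00 ÷ 19.955 (buy CHF at ask) = CHF 364,019.04
CHF 364,019.04 ÷ 0.61126 (buy CAD at ask) = CAD 595,522.43
CAD 595,522.43 × 12.317 (sell CAD at bid) = MXN 7,335,049.82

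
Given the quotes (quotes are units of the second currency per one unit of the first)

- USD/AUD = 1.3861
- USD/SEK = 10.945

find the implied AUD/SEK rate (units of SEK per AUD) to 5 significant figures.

1 AUD ÷ 1.3861 = 0.721449 USD
0.721449 USD × 10.945 = 7.89626 SEK

AUD/SEK = 7.8963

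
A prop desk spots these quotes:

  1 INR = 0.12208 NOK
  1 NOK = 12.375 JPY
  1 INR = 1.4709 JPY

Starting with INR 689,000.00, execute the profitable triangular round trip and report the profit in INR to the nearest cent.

Profit: INR 18,661.88

Profitable loop is INR → NOK → JPY → INR:
INR 689,000.00 × 0.12208 = NOK 84,113.12
NOK 84,113.12 × 12.375 = JPY 1,040,900
JPY 1,040,900 ÷ 1.4709 = INR 707,661.88
Profit = INR 707,661.88 − INR 689,000.00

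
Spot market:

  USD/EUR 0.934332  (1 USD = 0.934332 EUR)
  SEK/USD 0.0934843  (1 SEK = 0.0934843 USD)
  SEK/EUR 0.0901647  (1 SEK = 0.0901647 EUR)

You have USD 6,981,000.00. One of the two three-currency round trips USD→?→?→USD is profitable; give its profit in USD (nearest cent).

Profit: USD 225,332.16

Profitable loop is USD → SEK → EUR → USD:
USD 6,981,000.00 ÷ 0.0934843 = SEK 74,675,640.72
SEK 74,675,640.72 × 0.0901647 = EUR 6,733,106.74
EUR 6,733,106.74 ÷ 0.934332 = USD 7,206,332.16
Profit = USD 7,206,332.16 − USD 6,981,000.00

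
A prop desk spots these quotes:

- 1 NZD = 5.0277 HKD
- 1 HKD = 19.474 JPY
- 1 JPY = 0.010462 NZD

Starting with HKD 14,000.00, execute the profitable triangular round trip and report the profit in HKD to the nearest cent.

Profitable loop is HKD → JPY → NZD → HKD:
HKD 14,000.00 × 19.474 = JPY 272,636
JPY 272,636 × 0.010462 = NZD 2,852.32
NZD 2,852.32 × 5.0277 = HKD 14,340.60
Profit = HKD 14,340.60 − HKD 14,000.00

Profit: HKD 340.60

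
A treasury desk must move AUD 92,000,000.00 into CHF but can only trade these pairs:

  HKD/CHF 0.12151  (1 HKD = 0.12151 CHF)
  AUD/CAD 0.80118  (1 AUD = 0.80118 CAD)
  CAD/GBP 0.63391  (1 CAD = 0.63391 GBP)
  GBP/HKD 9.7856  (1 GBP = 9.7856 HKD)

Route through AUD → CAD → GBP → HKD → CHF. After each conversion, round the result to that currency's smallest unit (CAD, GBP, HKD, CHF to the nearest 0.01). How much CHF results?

CHF 55,557,796.14

AUD 92,000,000.00 × 0.80118 = CAD 73,708,560.00
CAD 73,708,560.00 × 0.63391 = GBP 46,724,593.27
GBP 46,724,593.27 × 9.7856 = HKD 457,228,179.90
HKD 457,228,179.90 × 0.12151 = CHF 55,557,796.14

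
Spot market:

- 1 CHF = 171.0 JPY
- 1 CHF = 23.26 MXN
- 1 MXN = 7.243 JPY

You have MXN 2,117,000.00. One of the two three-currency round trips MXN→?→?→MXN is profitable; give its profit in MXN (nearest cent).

Profit: MXN 31,764.26

Profitable loop is MXN → CHF → JPY → MXN:
MXN 2,117,000.00 ÷ 23.26 = CHF 91,014.62
CHF 91,014.62 × 171.0 = JPY 15,563,500
JPY 15,563,500 ÷ 7.243 = MXN 2,148,764.26
Profit = MXN 2,148,764.26 − MXN 2,117,000.00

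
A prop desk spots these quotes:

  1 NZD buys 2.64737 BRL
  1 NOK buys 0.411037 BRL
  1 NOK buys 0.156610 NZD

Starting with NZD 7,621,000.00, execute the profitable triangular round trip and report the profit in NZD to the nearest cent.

Profitable loop is NZD → BRL → NOK → NZD:
NZD 7,621,000.00 × 2.64737 = BRL 20,175,606.77
BRL 20,175,606.77 ÷ 0.411037 = NOK 49,084,648.75
NOK 49,084,648.75 × 0.156610 = NZD 7,687,146.84
Profit = NZD 7,687,146.84 − NZD 7,621,000.00

Profit: NZD 66,146.84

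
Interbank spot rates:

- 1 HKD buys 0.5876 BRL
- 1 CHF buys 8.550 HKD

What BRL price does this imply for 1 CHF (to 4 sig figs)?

1 CHF × 8.550 = 8.55 HKD
8.55 HKD × 0.5876 = 5.02398 BRL

CHF/BRL = 5.024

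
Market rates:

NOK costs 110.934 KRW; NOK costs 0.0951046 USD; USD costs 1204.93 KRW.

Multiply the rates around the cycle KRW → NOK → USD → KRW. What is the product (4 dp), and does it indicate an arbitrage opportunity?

Around KRW → NOK → USD → KRW: 1 ÷ 110.934 × 0.0951046 × 1204.93 = 1.032996
Product > 1; profitable direction is KRW → NOK → USD → KRW.

1.0330 (arbitrage exists)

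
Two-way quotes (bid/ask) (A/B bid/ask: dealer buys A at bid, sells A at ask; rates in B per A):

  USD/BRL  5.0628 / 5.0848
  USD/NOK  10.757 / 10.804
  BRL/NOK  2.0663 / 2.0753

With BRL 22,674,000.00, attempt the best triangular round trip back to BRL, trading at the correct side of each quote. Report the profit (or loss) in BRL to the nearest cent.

Net profit: BRL 439,438.00

Best loop BRL → USD → NOK → BRL:
BRL 22,674,000.00 ÷ 5.0848 (buy USD at ask) = USD 4,459,172.44
USD 4,459,172.44 × 10.757 (sell USD at bid) = NOK 47,967,317.89
NOK 47,967,317.89 ÷ 2.0753 (buy BRL at ask) = BRL 23,113,438.00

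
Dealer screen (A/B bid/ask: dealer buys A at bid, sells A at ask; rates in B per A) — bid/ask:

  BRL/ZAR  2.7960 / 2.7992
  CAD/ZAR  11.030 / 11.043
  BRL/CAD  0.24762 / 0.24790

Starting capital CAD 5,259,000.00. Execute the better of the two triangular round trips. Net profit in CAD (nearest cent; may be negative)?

Best loop CAD → BRL → ZAR → CAD:
CAD 5,259,000.00 ÷ 0.24790 (buy BRL at ask) = BRL 21,214,199.27
BRL 21,214,199.27 × 2.7960 (sell BRL at bid) = ZAR 59,314,901.17
ZAR 59,314,901.17 ÷ 11.043 (buy CAD at ask) = CAD 5,371,266.97

Net profit: CAD 112,266.97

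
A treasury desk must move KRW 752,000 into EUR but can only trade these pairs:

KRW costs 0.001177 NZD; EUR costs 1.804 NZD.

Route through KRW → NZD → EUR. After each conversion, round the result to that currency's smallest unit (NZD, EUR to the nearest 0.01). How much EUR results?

EUR 490.63

KRW 752,000 × 0.001177 = NZD 885.10
NZD 885.10 ÷ 1.804 = EUR 490.63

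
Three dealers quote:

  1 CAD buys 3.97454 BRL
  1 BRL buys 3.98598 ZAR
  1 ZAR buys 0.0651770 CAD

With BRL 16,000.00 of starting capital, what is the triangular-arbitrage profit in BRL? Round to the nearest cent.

Profitable loop is BRL → ZAR → CAD → BRL:
BRL 16,000.00 × 3.98598 = ZAR 63,775.68
ZAR 63,775.68 × 0.0651770 = CAD 4,156.71
CAD 4,156.71 × 3.97454 = BRL 16,521.00
Profit = BRL 16,521.00 − BRL 16,000.00

Profit: BRL 521.00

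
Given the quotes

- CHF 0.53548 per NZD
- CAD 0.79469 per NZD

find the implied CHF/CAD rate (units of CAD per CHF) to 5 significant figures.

1 CHF ÷ 0.53548 = 1.86748 NZD
1.86748 NZD × 0.79469 = 1.48407 CAD

CHF/CAD = 1.4841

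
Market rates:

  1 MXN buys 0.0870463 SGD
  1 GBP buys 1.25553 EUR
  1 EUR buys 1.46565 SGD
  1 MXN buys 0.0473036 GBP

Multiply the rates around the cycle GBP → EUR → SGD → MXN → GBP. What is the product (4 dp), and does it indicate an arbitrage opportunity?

1.0000 (no arbitrage)

Around GBP → EUR → SGD → MXN → GBP: 1 × 1.25553 × 1.46565 ÷ 0.0870463 × 0.0473036 = 1.000003
Product ≈ 1 (deviation 0.000%, within rounding noise).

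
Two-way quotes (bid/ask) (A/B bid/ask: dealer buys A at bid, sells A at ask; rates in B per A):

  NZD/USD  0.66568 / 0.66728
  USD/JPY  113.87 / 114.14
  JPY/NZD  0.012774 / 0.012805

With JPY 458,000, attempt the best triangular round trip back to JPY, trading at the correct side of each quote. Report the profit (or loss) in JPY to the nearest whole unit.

Net profit: JPY 11,613

Best loop JPY → USD → NZD → JPY:
JPY 458,000 ÷ 114.14 (buy USD at ask) = USD 4,012.62
USD 4,012.62 ÷ 0.66728 (buy NZD at ask) = NZD 6,013.39
NZD 6,013.39 ÷ 0.012805 (buy JPY at ask) = JPY 469,613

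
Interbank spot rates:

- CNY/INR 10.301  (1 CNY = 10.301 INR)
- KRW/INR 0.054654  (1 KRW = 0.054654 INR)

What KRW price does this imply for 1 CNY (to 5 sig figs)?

1 CNY × 10.301 = 10.301 INR
10.301 INR ÷ 0.054654 = 188.477 KRW

CNY/KRW = 188.48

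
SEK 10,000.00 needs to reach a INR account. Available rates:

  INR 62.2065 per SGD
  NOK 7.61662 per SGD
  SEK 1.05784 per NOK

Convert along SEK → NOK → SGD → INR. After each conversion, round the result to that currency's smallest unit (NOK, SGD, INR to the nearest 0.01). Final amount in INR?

INR 77,206.35

SEK 10,000.00 ÷ 1.05784 = NOK 9,453.23
NOK 9,453.23 ÷ 7.61662 = SGD 1,241.13
SGD 1,241.13 × 62.2065 = INR 77,206.35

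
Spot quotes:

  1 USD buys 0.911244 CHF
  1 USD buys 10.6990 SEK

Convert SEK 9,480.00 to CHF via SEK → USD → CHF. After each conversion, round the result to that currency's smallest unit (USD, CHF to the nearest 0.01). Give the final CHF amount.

SEK 9,480.00 ÷ 10.6990 = USD 886.06
USD 886.06 × 0.911244 = CHF 807.42

CHF 807.42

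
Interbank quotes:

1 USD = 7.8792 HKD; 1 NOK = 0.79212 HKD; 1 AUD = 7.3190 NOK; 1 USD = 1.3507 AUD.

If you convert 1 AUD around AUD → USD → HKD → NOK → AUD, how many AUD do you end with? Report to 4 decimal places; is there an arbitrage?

Around AUD → USD → HKD → NOK → AUD: 1 ÷ 1.3507 × 7.8792 ÷ 0.79212 ÷ 7.3190 = 1.006191
Product > 1; profitable direction is AUD → USD → HKD → NOK → AUD.

1.0062 (arbitrage exists)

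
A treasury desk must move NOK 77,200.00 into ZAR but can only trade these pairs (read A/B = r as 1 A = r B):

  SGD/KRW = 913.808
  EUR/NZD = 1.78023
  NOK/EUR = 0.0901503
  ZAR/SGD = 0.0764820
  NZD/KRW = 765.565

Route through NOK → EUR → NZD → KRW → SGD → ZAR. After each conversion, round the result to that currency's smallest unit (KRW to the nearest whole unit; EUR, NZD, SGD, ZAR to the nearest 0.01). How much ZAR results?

ZAR 135,715.20

NOK 77,200.00 × 0.0901503 = EUR 6,959.60
EUR 6,959.60 × 1.78023 = NZD 12,389.69
NZD 12,389.69 × 765.565 = KRW 9,485,113
KRW 9,485,113 ÷ 913.808 = SGD 10,379.77
SGD 10,379.77 ÷ 0.0764820 = ZAR 135,715.20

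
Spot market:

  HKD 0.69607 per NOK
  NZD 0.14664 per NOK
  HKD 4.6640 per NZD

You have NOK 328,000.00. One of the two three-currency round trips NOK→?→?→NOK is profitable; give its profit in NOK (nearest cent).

Profit: NOK 5,822.62

Profitable loop is NOK → HKD → NZD → NOK:
NOK 328,000.00 × 0.69607 = HKD 228,310.96
HKD 228,310.96 ÷ 4.6640 = NZD 48,951.75
NZD 48,951.75 ÷ 0.14664 = NOK 333,822.62
Profit = NOK 333,822.62 − NOK 328,000.00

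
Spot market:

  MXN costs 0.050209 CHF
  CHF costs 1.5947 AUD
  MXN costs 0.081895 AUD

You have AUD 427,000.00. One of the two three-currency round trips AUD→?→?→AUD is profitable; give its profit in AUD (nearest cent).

Profit: AUD 9,741.74

Profitable loop is AUD → CHF → MXN → AUD:
AUD 427,000.00 ÷ 1.5947 = CHF 267,761.96
CHF 267,761.96 ÷ 0.050209 = MXN 5,332,947.51
MXN 5,332,947.51 × 0.081895 = AUD 436,741.74
Profit = AUD 436,741.74 − AUD 427,000.00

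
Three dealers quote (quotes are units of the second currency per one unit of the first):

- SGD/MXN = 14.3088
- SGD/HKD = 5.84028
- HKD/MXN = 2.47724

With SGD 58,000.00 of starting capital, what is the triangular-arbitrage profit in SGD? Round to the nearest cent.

Profit: SGD 644.40

Profitable loop is SGD → HKD → MXN → SGD:
SGD 58,000.00 × 5.84028 = HKD 338,736.24
HKD 338,736.24 × 2.47724 = MXN 839,130.96
MXN 839,130.96 ÷ 14.3088 = SGD 58,644.40
Profit = SGD 58,644.40 − SGD 58,000.00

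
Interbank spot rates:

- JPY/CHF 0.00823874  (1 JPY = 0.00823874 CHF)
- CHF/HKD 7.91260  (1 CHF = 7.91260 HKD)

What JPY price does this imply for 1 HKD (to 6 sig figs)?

1 HKD ÷ 7.91260 = 0.126381 CHF
0.126381 CHF ÷ 0.00823874 = 15.3398 JPY

HKD/JPY = 15.3398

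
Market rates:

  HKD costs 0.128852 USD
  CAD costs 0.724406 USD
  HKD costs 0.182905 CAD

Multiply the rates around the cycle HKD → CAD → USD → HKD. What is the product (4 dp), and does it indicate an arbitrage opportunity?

1.0283 (arbitrage exists)

Around HKD → CAD → USD → HKD: 1 × 0.182905 × 0.724406 ÷ 0.128852 = 1.028292
Product > 1; profitable direction is HKD → CAD → USD → HKD.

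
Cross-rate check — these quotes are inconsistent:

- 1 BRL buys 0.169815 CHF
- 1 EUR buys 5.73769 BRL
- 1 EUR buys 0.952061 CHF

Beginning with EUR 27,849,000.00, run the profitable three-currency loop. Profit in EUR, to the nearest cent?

Profitable loop is EUR → BRL → CHF → EUR:
EUR 27,849,000.00 × 5.73769 = BRL 159,788,928.81
BRL 159,788,928.81 × 0.169815 = CHF 27,134,556.95
CHF 27,134,556.95 ÷ 0.952061 = EUR 28,500,859.66
Profit = EUR 28,500,859.66 − EUR 27,849,000.00

Profit: EUR 651,859.66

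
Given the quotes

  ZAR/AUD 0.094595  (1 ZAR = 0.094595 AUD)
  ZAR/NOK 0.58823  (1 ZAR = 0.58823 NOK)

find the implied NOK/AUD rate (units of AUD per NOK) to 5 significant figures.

NOK/AUD = 0.16081

1 NOK ÷ 0.58823 = 1.70002 ZAR
1.70002 ZAR × 0.094595 = 0.160813 AUD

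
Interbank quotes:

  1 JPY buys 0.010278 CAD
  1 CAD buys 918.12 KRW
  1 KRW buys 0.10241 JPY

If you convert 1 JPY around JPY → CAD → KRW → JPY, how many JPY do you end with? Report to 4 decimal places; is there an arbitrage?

Around JPY → CAD → KRW → JPY: 1 × 0.010278 × 918.12 × 0.10241 = 0.966386
Product < 1; profitable direction is JPY → KRW → CAD → JPY.

0.9664 (arbitrage exists)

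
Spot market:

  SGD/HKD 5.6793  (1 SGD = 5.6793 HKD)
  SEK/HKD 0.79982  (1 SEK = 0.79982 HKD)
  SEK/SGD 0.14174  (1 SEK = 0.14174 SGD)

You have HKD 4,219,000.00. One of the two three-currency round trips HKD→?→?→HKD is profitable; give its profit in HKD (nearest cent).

Profit: HKD 27,239.68

Profitable loop is HKD → SEK → SGD → HKD:
HKD 4,219,000.00 ÷ 0.79982 = SEK 5,274,936.86
SEK 5,274,936.86 × 0.14174 = SGD 747,669.55
SGD 747,669.55 × 5.6793 = HKD 4,246,239.68
Profit = HKD 4,246,239.68 − HKD 4,219,000.00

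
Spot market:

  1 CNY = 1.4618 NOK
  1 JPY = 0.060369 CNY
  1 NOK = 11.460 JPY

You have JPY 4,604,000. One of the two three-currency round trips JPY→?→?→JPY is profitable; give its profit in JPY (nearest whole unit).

Profit: JPY 52,095

Profitable loop is JPY → CNY → NOK → JPY:
JPY 4,604,000 × 0.060369 = CNY 277,938.88
CNY 277,938.88 × 1.4618 = NOK 406,291.05
NOK 406,291.05 × 11.460 = JPY 4,656,095
Profit = JPY 4,656,095 − JPY 4,604,000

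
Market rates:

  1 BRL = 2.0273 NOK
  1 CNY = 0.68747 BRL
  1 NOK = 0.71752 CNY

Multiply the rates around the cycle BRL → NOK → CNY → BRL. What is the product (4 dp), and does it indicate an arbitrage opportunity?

Around BRL → NOK → CNY → BRL: 1 × 2.0273 × 0.71752 × 0.68747 = 1.000013
Product ≈ 1 (deviation 0.001%, within rounding noise).

1.0000 (no arbitrage)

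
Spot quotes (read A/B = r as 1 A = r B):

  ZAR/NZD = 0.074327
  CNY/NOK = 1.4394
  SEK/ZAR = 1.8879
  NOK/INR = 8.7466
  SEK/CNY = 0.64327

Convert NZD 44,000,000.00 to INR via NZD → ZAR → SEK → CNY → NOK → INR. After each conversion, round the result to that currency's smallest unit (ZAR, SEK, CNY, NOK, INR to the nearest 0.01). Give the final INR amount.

INR 2,539,458,663.42

NZD 44,000,000.00 ÷ 0.074327 = ZAR 591,978,688.77
ZAR 591,978,688.77 ÷ 1.8879 = SEK 313,564,642.60
SEK 313,564,642.60 × 0.64327 = CNY 201,706,727.65
CNY 201,706,727.65 × 1.4394 = NOK 290,336,663.78
NOK 290,336,663.78 × 8.7466 = INR 2,539,458,663.42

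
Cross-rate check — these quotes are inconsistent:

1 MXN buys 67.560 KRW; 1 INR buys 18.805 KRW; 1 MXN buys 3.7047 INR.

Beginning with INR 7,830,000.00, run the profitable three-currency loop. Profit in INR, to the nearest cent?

Profitable loop is INR → KRW → MXN → INR:
INR 7,830,000.00 × 18.805 = KRW 147,243,150
KRW 147,243,150 ÷ 67.560 = MXN 2,179,442.72
MXN 2,179,442.72 × 3.7047 = INR 8,074,181.44
Profit = INR 8,074,181.44 − INR 7,830,000.00

Profit: INR 244,181.44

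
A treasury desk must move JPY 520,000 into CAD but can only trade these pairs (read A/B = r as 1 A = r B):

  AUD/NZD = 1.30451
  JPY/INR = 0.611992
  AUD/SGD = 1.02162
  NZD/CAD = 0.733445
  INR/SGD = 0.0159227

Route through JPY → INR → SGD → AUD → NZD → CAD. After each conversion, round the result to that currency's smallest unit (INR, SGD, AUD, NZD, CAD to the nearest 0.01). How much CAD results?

CAD 4,745.60

JPY 520,000 × 0.611992 = INR 318,235.84
INR 318,235.84 × 0.0159227 = SGD 5,067.17
SGD 5,067.17 ÷ 1.02162 = AUD 4,959.94
AUD 4,959.94 × 1.30451 = NZD 6,470.29
NZD 6,470.29 × 0.733445 = CAD 4,745.60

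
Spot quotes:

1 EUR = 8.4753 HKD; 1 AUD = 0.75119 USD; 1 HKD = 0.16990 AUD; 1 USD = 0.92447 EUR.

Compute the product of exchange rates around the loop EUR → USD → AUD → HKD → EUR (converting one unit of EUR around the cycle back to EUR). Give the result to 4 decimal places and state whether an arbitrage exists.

1.0000 (no arbitrage)

Around EUR → USD → AUD → HKD → EUR: 1 ÷ 0.92447 ÷ 0.75119 ÷ 0.16990 ÷ 8.4753 = 1.000021
Product ≈ 1 (deviation 0.002%, within rounding noise).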